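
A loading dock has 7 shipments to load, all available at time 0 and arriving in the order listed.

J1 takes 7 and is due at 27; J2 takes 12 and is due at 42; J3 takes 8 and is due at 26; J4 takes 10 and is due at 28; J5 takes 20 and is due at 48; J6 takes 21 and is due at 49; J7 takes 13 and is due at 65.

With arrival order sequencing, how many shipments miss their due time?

5

FIFO (arrival order): J1 J2 J3 J4 J5 J6 J7.
J1: 0→7, due 27, tardiness 0
J2: 7→19, due 42, tardiness 0
J3: 19→27, due 26, tardiness 1
J4: 27→37, due 28, tardiness 9
J5: 37→57, due 48, tardiness 9
J6: 57→78, due 49, tardiness 29
J7: 78→91, due 65, tardiness 26
Late shipments: 5.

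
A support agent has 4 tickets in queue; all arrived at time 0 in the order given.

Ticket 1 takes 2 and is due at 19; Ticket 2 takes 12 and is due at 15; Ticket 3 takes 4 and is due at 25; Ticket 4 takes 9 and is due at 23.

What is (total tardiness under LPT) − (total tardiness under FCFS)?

4

LPT (decreasing processing time): Ticket 2 Ticket 4 Ticket 3 Ticket 1.
Ticket 2: 0→12, due 15, tardiness 0
Ticket 4: 12→21, due 23, tardiness 0
Ticket 3: 21→25, due 25, tardiness 0
Ticket 1: 25→27, due 19, tardiness 8
Sum = 0+0+0+8 = 8.
FIFO (arrival order): Ticket 1 Ticket 2 Ticket 3 Ticket 4.
Ticket 1: 0→2, due 19, tardiness 0
Ticket 2: 2→14, due 15, tardiness 0
Ticket 3: 14→18, due 25, tardiness 0
Ticket 4: 18→27, due 23, tardiness 4
Sum = 0+0+0+4 = 4.
Difference = 8 − 4 = 4.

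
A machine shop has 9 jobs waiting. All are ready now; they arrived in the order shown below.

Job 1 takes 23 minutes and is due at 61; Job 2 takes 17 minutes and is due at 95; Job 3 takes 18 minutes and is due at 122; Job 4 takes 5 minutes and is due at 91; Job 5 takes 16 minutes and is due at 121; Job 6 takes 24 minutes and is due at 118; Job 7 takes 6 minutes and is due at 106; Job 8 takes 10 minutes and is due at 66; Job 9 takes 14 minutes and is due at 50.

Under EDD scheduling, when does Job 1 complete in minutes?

37

EDD (increasing due date): Job 9 Job 1 Job 8 Job 4 Job 2 Job 7 Job 6 Job 5 Job 3.
Job 9: 0→14
Job 1: 14→37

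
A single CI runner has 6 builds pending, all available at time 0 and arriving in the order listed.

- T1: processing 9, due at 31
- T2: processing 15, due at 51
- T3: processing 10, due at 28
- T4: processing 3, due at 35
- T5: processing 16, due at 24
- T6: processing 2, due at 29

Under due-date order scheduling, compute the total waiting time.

147

EDD (increasing due date): T5 T3 T6 T1 T4 T2.
T5: waits 0, runs 0→16
T3: waits 16, runs 16→26
T6: waits 26, runs 26→28
T1: waits 28, runs 28→37
T4: waits 37, runs 37→40
T2: waits 40, runs 40→55
Sum = 0+16+26+28+37+40 = 147.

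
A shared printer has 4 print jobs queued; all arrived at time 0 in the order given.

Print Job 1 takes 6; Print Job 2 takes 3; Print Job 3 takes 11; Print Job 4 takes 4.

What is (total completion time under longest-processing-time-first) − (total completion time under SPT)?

26

LPT (decreasing processing time): Print Job 3 Print Job 1 Print Job 4 Print Job 2.
Print Job 3: 0→11
Print Job 1: 11→17
Print Job 4: 17→21
Print Job 2: 21→24
Sum = 11+17+21+24 = 73.
SPT (increasing processing time): Print Job 2 Print Job 4 Print Job 1 Print Job 3.
Print Job 2: 0→3
Print Job 4: 3→7
Print Job 1: 7→13
Print Job 3: 13→24
Sum = 3+7+13+24 = 47.
Difference = 73 − 47 = 26.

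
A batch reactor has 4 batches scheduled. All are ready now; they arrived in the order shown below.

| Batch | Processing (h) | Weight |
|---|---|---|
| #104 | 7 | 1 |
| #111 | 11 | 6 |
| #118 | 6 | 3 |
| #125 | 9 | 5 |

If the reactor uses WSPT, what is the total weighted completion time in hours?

WSPT (decreasing weight/processing-time ratio): #125 #111 #118 #104.
#125: finishes 9, weight 5, w·C = 45
#111: finishes 20, weight 6, w·C = 120
#118: finishes 26, weight 3, w·C = 78
#104: finishes 33, weight 1, w·C = 33
Sum = 45+120+78+33 = 276.

276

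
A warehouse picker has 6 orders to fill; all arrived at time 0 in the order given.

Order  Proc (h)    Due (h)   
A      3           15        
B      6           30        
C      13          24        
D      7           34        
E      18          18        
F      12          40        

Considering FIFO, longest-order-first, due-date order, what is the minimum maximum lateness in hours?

FIFO (arrival order): A B C D E F.
A: 0→3, due 15, lateness -12
B: 3→9, due 30, lateness -21
C: 9→22, due 24, lateness -2
D: 22→29, due 34, lateness -5
E: 29→47, due 18, lateness 29
F: 47→59, due 40, lateness 19
Maximum = 29.
LPT (decreasing processing time): E C F D B A.
E: 0→18, due 18, lateness 0
C: 18→31, due 24, lateness 7
F: 31→43, due 40, lateness 3
D: 43→50, due 34, lateness 16
B: 50→56, due 30, lateness 26
A: 56→59, due 15, lateness 44
Maximum = 44.
EDD (increasing due date): A E C B D F.
A: 0→3, due 15, lateness -12
E: 3→21, due 18, lateness 3
C: 21→34, due 24, lateness 10
B: 34→40, due 30, lateness 10
D: 40→47, due 34, lateness 13
F: 47→59, due 40, lateness 19
Maximum = 19.
FIFO 29, LPT 44, EDD 19 → minimum 19.

19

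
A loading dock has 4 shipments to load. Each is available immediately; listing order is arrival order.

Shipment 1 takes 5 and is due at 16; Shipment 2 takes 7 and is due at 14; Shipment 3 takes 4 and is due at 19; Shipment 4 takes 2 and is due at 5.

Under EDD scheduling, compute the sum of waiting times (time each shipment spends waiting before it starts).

25

EDD (increasing due date): Shipment 4 Shipment 2 Shipment 1 Shipment 3.
Shipment 4: waits 0, runs 0→2
Shipment 2: waits 2, runs 2→9
Shipment 1: waits 9, runs 9→14
Shipment 3: waits 14, runs 14→18
Sum = 0+2+9+14 = 25.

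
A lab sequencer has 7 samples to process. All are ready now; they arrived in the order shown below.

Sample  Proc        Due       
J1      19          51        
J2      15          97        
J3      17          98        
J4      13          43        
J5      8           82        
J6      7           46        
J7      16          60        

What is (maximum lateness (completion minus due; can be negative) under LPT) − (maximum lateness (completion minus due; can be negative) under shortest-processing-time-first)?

5

LPT (decreasing processing time): J1 J3 J7 J2 J4 J5 J6.
J1: 0→19, due 51, lateness -32
J3: 19→36, due 98, lateness -62
J7: 36→52, due 60, lateness -8
J2: 52→67, due 97, lateness -30
J4: 67→80, due 43, lateness 37
J5: 80→88, due 82, lateness 6
J6: 88→95, due 46, lateness 49
Maximum = 49.
SPT (increasing processing time): J6 J5 J4 J2 J7 J3 J1.
J6: 0→7, due 46, lateness -39
J5: 7→15, due 82, lateness -67
J4: 15→28, due 43, lateness -15
J2: 28→43, due 97, lateness -54
J7: 43→59, due 60, lateness -1
J3: 59→76, due 98, lateness -22
J1: 76→95, due 51, lateness 44
Maximum = 44.
Difference = 49 − 44 = 5.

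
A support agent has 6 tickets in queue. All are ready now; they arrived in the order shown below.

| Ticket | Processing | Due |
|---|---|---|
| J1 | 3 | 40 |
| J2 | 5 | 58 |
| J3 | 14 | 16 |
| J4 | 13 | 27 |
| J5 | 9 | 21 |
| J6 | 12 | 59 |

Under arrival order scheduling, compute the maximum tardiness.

23

FIFO (arrival order): J1 J2 J3 J4 J5 J6.
J1: 0→3, due 40, tardiness 0
J2: 3→8, due 58, tardiness 0
J3: 8→22, due 16, tardiness 6
J4: 22→35, due 27, tardiness 8
J5: 35→44, due 21, tardiness 23
J6: 44→56, due 59, tardiness 0
Maximum = 23.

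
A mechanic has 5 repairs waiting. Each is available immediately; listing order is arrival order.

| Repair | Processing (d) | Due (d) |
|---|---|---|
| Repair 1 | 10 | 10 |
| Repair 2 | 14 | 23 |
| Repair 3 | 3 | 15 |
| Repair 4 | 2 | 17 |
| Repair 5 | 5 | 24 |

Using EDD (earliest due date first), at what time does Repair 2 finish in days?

EDD (increasing due date): Repair 1 Repair 3 Repair 4 Repair 2 Repair 5.
Repair 1: 0→10
Repair 3: 10→13
Repair 4: 13→15
Repair 2: 15→29

29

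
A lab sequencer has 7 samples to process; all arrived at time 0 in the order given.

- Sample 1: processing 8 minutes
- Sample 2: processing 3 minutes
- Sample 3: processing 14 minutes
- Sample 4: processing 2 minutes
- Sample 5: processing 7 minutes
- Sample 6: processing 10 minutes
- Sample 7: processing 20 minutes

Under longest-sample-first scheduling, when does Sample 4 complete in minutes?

64

LPT (decreasing processing time): Sample 7 Sample 3 Sample 6 Sample 1 Sample 5 Sample 2 Sample 4.
Sample 7: 0→20
Sample 3: 20→34
Sample 6: 34→44
Sample 1: 44→52
Sample 5: 52→59
Sample 2: 59→62
Sample 4: 62→64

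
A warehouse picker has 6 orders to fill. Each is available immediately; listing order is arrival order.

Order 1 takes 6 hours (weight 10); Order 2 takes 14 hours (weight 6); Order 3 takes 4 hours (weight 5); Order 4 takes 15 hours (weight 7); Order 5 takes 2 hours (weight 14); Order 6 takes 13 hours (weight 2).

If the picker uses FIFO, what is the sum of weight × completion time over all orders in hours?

FIFO (arrival order): Order 1 Order 2 Order 3 Order 4 Order 5 Order 6.
Order 1: finishes 6, weight 10, w·C = 60
Order 2: finishes 20, weight 6, w·C = 120
Order 3: finishes 24, weight 5, w·C = 120
Order 4: finishes 39, weight 7, w·C = 273
Order 5: finishes 41, weight 14, w·C = 574
Order 6: finishes 54, weight 2, w·C = 108
Sum = 60+120+120+273+574+108 = 1255.

1255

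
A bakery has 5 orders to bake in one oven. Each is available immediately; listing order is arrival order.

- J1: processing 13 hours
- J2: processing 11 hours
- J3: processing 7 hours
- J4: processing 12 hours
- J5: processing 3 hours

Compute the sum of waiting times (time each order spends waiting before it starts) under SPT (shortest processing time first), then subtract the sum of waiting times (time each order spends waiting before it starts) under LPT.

-50

SPT (increasing processing time): J5 J3 J2 J4 J1.
J5: waits 0, runs 0→3
J3: waits 3, runs 3→10
J2: waits 10, runs 10→21
J4: waits 21, runs 21→33
J1: waits 33, runs 33→46
Sum = 0+3+10+21+33 = 67.
LPT (decreasing processing time): J1 J4 J2 J3 J5.
J1: waits 0, runs 0→13
J4: waits 13, runs 13→25
J2: waits 25, runs 25→36
J3: waits 36, runs 36→43
J5: waits 43, runs 43→46
Sum = 0+13+25+36+43 = 117.
Difference = 67 − 117 = -50.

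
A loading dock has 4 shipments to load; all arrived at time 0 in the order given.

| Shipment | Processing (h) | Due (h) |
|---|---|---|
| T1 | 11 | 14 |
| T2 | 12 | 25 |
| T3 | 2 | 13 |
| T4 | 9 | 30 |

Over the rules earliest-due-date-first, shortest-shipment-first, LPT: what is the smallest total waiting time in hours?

35

EDD (increasing due date): T3 T1 T2 T4.
T3: waits 0, runs 0→2
T1: waits 2, runs 2→13
T2: waits 13, runs 13→25
T4: waits 25, runs 25→34
Sum = 0+2+13+25 = 40.
SPT (increasing processing time): T3 T4 T1 T2.
T3: waits 0, runs 0→2
T4: waits 2, runs 2→11
T1: waits 11, runs 11→22
T2: waits 22, runs 22→34
Sum = 0+2+11+22 = 35.
LPT (decreasing processing time): T2 T1 T4 T3.
T2: waits 0, runs 0→12
T1: waits 12, runs 12→23
T4: waits 23, runs 23→32
T3: waits 32, runs 32→34
Sum = 0+12+23+32 = 67.
EDD 40, SPT 35, LPT 67 → minimum 35.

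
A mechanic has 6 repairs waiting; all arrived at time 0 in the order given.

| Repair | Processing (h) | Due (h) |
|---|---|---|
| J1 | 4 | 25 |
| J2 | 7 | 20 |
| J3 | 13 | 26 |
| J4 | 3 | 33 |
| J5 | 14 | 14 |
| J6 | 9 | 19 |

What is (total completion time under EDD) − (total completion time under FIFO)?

41

EDD (increasing due date): J5 J6 J2 J1 J3 J4.
J5: 0→14
J6: 14→23
J2: 23→30
J1: 30→34
J3: 34→47
J4: 47→50
Sum = 14+23+30+34+47+50 = 198.
FIFO (arrival order): J1 J2 J3 J4 J5 J6.
J1: 0→4
J2: 4→11
J3: 11→24
J4: 24→27
J5: 27→41
J6: 41→50
Sum = 4+11+24+27+41+50 = 157.
Difference = 198 − 157 = 41.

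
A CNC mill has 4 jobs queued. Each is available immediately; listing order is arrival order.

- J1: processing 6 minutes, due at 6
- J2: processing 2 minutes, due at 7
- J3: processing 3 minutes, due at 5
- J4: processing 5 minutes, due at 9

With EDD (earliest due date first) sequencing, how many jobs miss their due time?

EDD (increasing due date): J3 J1 J2 J4.
J3: 0→3, due 5, tardiness 0
J1: 3→9, due 6, tardiness 3
J2: 9→11, due 7, tardiness 4
J4: 11→16, due 9, tardiness 7
Late jobs: 3.

3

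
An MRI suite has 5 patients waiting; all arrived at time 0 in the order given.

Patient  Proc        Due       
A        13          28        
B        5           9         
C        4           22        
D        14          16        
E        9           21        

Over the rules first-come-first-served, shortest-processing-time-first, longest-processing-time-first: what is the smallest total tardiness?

32

FIFO (arrival order): A B C D E.
A: 0→13, due 28, tardiness 0
B: 13→18, due 9, tardiness 9
C: 18→22, due 22, tardiness 0
D: 22→36, due 16, tardiness 20
E: 36→45, due 21, tardiness 24
Sum = 0+9+0+20+24 = 53.
SPT (increasing processing time): C B E A D.
C: 0→4, due 22, tardiness 0
B: 4→9, due 9, tardiness 0
E: 9→18, due 21, tardiness 0
A: 18→31, due 28, tardiness 3
D: 31→45, due 16, tardiness 29
Sum = 0+0+0+3+29 = 32.
LPT (decreasing processing time): D A E B C.
D: 0→14, due 16, tardiness 0
A: 14→27, due 28, tardiness 0
E: 27→36, due 21, tardiness 15
B: 36→41, due 9, tardiness 32
C: 41→45, due 22, tardiness 23
Sum = 0+0+15+32+23 = 70.
FIFO 53, SPT 32, LPT 70 → minimum 32.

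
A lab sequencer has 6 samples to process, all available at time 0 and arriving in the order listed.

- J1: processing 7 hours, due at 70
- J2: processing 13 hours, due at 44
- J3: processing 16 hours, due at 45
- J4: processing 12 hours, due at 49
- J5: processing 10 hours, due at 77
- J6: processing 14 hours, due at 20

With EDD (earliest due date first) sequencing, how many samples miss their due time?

1

EDD (increasing due date): J6 J2 J3 J4 J1 J5.
J6: 0→14, due 20, tardiness 0
J2: 14→27, due 44, tardiness 0
J3: 27→43, due 45, tardiness 0
J4: 43→55, due 49, tardiness 6
J1: 55→62, due 70, tardiness 0
J5: 62→72, due 77, tardiness 0
Late samples: 1.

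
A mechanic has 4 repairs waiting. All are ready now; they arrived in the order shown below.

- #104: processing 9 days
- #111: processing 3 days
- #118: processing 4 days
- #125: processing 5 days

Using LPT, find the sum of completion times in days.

62

LPT (decreasing processing time): #104 #125 #118 #111.
#104: 0→9
#125: 9→14
#118: 14→18
#111: 18→21
Sum = 9+14+18+21 = 62.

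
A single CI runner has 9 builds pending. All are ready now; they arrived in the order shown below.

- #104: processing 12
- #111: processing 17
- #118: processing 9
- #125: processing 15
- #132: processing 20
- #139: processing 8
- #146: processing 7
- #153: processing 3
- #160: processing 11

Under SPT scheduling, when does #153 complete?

3

SPT (increasing processing time): #153 #146 #139 #118 #160 #104 #125 #111 #132.
#153: 0→3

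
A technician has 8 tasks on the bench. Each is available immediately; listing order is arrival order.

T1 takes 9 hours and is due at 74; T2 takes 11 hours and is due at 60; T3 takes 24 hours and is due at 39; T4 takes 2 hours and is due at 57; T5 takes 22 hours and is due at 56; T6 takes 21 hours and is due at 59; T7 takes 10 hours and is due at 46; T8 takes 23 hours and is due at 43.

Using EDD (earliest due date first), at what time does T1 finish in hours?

122

EDD (increasing due date): T3 T8 T7 T5 T4 T6 T2 T1.
T3: 0→24
T8: 24→47
T7: 47→57
T5: 57→79
T4: 79→81
T6: 81→102
T2: 102→113
T1: 113→122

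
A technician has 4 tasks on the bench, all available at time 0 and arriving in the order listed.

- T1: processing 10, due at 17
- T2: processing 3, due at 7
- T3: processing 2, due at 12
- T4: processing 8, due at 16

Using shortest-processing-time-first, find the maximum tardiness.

6

SPT (increasing processing time): T3 T2 T4 T1.
T3: 0→2, due 12, tardiness 0
T2: 2→5, due 7, tardiness 0
T4: 5→13, due 16, tardiness 0
T1: 13→23, due 17, tardiness 6
Maximum = 6.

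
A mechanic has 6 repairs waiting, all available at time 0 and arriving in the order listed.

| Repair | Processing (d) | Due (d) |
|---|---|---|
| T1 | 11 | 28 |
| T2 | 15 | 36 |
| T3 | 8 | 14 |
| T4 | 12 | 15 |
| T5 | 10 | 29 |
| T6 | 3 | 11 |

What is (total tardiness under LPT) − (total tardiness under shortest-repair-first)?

75

LPT (decreasing processing time): T2 T4 T1 T5 T3 T6.
T2: 0→15, due 36, tardiness 0
T4: 15→27, due 15, tardiness 12
T1: 27→38, due 28, tardiness 10
T5: 38→48, due 29, tardiness 19
T3: 48→56, due 14, tardiness 42
T6: 56→59, due 11, tardiness 48
Sum = 0+12+10+19+42+48 = 131.
SPT (increasing processing time): T6 T3 T5 T1 T4 T2.
T6: 0→3, due 11, tardiness 0
T3: 3→11, due 14, tardiness 0
T5: 11→21, due 29, tardiness 0
T1: 21→32, due 28, tardiness 4
T4: 32→44, due 15, tardiness 29
T2: 44→59, due 36, tardiness 23
Sum = 0+0+0+4+29+23 = 56.
Difference = 131 − 56 = 75.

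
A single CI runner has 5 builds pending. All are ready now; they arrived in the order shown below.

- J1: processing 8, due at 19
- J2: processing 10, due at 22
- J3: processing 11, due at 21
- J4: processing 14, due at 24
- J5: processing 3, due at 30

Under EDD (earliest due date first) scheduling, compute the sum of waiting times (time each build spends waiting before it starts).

EDD (increasing due date): J1 J3 J2 J4 J5.
J1: waits 0, runs 0→8
J3: waits 8, runs 8→19
J2: waits 19, runs 19→29
J4: waits 29, runs 29→43
J5: waits 43, runs 43→46
Sum = 0+8+19+29+43 = 99.

99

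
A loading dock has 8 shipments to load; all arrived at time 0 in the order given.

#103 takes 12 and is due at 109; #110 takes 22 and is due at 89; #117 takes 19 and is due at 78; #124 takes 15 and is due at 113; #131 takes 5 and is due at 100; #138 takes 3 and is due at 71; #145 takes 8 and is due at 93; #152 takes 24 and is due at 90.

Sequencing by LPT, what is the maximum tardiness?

LPT (decreasing processing time): #152 #110 #117 #124 #103 #145 #131 #138.
#152: 0→24, due 90, tardiness 0
#110: 24→46, due 89, tardiness 0
#117: 46→65, due 78, tardiness 0
#124: 65→80, due 113, tardiness 0
#103: 80→92, due 109, tardiness 0
#145: 92→100, due 93, tardiness 7
#131: 100→105, due 100, tardiness 5
#138: 105→108, due 71, tardiness 37
Maximum = 37.

37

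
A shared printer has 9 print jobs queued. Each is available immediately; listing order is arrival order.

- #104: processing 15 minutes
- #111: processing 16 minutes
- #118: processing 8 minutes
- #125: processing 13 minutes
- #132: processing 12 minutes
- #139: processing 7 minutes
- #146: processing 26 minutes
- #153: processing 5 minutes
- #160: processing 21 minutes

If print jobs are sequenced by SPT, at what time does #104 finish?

SPT (increasing processing time): #153 #139 #118 #132 #125 #104 #111 #160 #146.
#153: 0→5
#139: 5→12
#118: 12→20
#132: 20→32
#125: 32→45
#104: 45→60

60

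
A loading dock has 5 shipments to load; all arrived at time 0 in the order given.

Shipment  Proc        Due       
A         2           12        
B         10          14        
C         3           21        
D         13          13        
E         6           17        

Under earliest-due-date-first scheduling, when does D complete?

EDD (increasing due date): A D B E C.
A: 0→2
D: 2→15

15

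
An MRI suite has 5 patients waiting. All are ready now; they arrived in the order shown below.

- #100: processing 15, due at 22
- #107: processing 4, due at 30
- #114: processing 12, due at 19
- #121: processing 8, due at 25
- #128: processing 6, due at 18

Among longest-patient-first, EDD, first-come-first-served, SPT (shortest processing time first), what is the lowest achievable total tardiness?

LPT (decreasing processing time): #100 #114 #121 #128 #107.
#100: 0→15, due 22, tardiness 0
#114: 15→27, due 19, tardiness 8
#121: 27→35, due 25, tardiness 10
#128: 35→41, due 18, tardiness 23
#107: 41→45, due 30, tardiness 15
Sum = 0+8+10+23+15 = 56.
EDD (increasing due date): #128 #114 #100 #121 #107.
#128: 0→6, due 18, tardiness 0
#114: 6→18, due 19, tardiness 0
#100: 18→33, due 22, tardiness 11
#121: 33→41, due 25, tardiness 16
#107: 41→45, due 30, tardiness 15
Sum = 0+0+11+16+15 = 42.
FIFO (arrival order): #100 #107 #114 #121 #128.
#100: 0→15, due 22, tardiness 0
#107: 15→19, due 30, tardiness 0
#114: 19→31, due 19, tardiness 12
#121: 31→39, due 25, tardiness 14
#128: 39→45, due 18, tardiness 27
Sum = 0+0+12+14+27 = 53.
SPT (increasing processing time): #107 #128 #121 #114 #100.
#107: 0→4, due 30, tardiness 0
#128: 4→10, due 18, tardiness 0
#121: 10→18, due 25, tardiness 0
#114: 18→30, due 19, tardiness 11
#100: 30→45, due 22, tardiness 23
Sum = 0+0+0+11+23 = 34.
LPT 56, EDD 42, FIFO 53, SPT 34 → minimum 34.

34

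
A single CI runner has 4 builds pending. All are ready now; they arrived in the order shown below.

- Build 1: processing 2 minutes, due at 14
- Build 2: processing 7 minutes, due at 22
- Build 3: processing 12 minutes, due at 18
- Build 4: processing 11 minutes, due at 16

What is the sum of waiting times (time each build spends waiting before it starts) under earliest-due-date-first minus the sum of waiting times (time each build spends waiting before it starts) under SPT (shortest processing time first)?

EDD (increasing due date): Build 1 Build 4 Build 3 Build 2.
Build 1: waits 0, runs 0→2
Build 4: waits 2, runs 2→13
Build 3: waits 13, runs 13→25
Build 2: waits 25, runs 25→32
Sum = 0+2+13+25 = 40.
SPT (increasing processing time): Build 1 Build 2 Build 4 Build 3.
Build 1: waits 0, runs 0→2
Build 2: waits 2, runs 2→9
Build 4: waits 9, runs 9→20
Build 3: waits 20, runs 20→32
Sum = 0+2+9+20 = 31.
Difference = 40 − 31 = 9.

9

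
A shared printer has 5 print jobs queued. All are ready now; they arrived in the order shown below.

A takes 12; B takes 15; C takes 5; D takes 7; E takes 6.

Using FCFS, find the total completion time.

FIFO (arrival order): A B C D E.
A: 0→12
B: 12→27
C: 27→32
D: 32→39
E: 39→45
Sum = 12+27+32+39+45 = 155.

155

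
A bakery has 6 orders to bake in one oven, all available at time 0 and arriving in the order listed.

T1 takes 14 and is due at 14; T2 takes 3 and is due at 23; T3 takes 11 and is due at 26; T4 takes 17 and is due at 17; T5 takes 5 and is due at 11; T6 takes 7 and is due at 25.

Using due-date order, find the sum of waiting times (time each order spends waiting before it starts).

EDD (increasing due date): T5 T1 T4 T2 T6 T3.
T5: waits 0, runs 0→5
T1: waits 5, runs 5→19
T4: waits 19, runs 19→36
T2: waits 36, runs 36→39
T6: waits 39, runs 39→46
T3: waits 46, runs 46→57
Sum = 0+5+19+36+39+46 = 145.

145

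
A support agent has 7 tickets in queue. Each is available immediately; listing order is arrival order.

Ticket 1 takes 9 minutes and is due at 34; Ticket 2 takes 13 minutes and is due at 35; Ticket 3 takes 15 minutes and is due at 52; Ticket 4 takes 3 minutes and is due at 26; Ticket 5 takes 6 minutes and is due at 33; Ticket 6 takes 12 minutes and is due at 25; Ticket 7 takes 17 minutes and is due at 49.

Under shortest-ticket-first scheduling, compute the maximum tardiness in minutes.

26

SPT (increasing processing time): Ticket 4 Ticket 5 Ticket 1 Ticket 6 Ticket 2 Ticket 3 Ticket 7.
Ticket 4: 0→3, due 26, tardiness 0
Ticket 5: 3→9, due 33, tardiness 0
Ticket 1: 9→18, due 34, tardiness 0
Ticket 6: 18→30, due 25, tardiness 5
Ticket 2: 30→43, due 35, tardiness 8
Ticket 3: 43→58, due 52, tardiness 6
Ticket 7: 58→75, due 49, tardiness 26
Maximum = 26.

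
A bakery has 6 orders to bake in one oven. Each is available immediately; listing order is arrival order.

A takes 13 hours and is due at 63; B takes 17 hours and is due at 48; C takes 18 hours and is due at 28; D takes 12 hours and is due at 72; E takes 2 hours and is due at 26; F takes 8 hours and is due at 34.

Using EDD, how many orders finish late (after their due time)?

EDD (increasing due date): E C F B A D.
E: 0→2, due 26, tardiness 0
C: 2→20, due 28, tardiness 0
F: 20→28, due 34, tardiness 0
B: 28→45, due 48, tardiness 0
A: 45→58, due 63, tardiness 0
D: 58→70, due 72, tardiness 0
Late orders: 0.

0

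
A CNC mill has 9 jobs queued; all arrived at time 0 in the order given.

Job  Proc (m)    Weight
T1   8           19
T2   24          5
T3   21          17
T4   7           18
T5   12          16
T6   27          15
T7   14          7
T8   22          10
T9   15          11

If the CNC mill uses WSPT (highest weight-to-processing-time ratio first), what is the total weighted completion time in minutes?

WSPT (decreasing weight/processing-time ratio): T4 T1 T5 T3 T9 T6 T7 T8 T2.
T4: finishes 7, weight 18, w·C = 126
T1: finishes 15, weight 19, w·C = 285
T5: finishes 27, weight 16, w·C = 432
T3: finishes 48, weight 17, w·C = 816
T9: finishes 63, weight 11, w·C = 693
T6: finishes 90, weight 15, w·C = 1350
T7: finishes 104, weight 7, w·C = 728
T8: finishes 126, weight 10, w·C = 1260
T2: finishes 150, weight 5, w·C = 750
Sum = 126+285+432+816+693+1350+728+1260+750 = 6440.

6440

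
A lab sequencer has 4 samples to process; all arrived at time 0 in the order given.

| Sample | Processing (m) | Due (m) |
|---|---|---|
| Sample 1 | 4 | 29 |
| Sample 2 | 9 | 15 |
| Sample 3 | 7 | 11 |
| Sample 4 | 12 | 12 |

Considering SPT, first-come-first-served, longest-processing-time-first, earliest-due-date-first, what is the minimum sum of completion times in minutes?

SPT (increasing processing time): Sample 1 Sample 3 Sample 2 Sample 4.
Sample 1: 0→4
Sample 3: 4→11
Sample 2: 11→20
Sample 4: 20→32
Sum = 4+11+20+32 = 67.
FIFO (arrival order): Sample 1 Sample 2 Sample 3 Sample 4.
Sample 1: 0→4
Sample 2: 4→13
Sample 3: 13→20
Sample 4: 20→32
Sum = 4+13+20+32 = 69.
LPT (decreasing processing time): Sample 4 Sample 2 Sample 3 Sample 1.
Sample 4: 0→12
Sample 2: 12→21
Sample 3: 21→28
Sample 1: 28→32
Sum = 12+21+28+32 = 93.
EDD (increasing due date): Sample 3 Sample 4 Sample 2 Sample 1.
Sample 3: 0→7
Sample 4: 7→19
Sample 2: 19→28
Sample 1: 28→32
Sum = 7+19+28+32 = 86.
SPT 67, FIFO 69, LPT 93, EDD 86 → minimum 67.

67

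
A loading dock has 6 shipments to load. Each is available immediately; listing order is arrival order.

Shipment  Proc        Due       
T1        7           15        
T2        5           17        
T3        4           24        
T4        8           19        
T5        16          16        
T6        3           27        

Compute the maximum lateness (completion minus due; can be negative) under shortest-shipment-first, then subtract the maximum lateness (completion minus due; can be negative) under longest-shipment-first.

8

SPT (increasing processing time): T6 T3 T2 T1 T4 T5.
T6: 0→3, due 27, lateness -24
T3: 3→7, due 24, lateness -17
T2: 7→12, due 17, lateness -5
T1: 12→19, due 15, lateness 4
T4: 19→27, due 19, lateness 8
T5: 27→43, due 16, lateness 27
Maximum = 27.
LPT (decreasing processing time): T5 T4 T1 T2 T3 T6.
T5: 0→16, due 16, lateness 0
T4: 16→24, due 19, lateness 5
T1: 24→31, due 15, lateness 16
T2: 31→36, due 17, lateness 19
T3: 36→40, due 24, lateness 16
T6: 40→43, due 27, lateness 16
Maximum = 19.
Difference = 27 − 19 = 8.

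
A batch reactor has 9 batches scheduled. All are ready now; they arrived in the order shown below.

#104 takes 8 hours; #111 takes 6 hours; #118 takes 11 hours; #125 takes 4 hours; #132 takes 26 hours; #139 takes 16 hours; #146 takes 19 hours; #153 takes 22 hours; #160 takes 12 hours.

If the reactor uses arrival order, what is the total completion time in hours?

528

FIFO (arrival order): #104 #111 #118 #125 #132 #139 #146 #153 #160.
#104: 0→8
#111: 8→14
#118: 14→25
#125: 25→29
#132: 29→55
#139: 55→71
#146: 71→90
#153: 90→112
#160: 112→124
Sum = 8+14+25+29+55+71+90+112+124 = 528.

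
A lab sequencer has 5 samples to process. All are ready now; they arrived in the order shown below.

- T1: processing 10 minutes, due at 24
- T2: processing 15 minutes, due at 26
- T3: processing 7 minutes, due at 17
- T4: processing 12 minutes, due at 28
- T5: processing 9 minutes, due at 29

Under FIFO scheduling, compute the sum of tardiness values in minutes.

FIFO (arrival order): T1 T2 T3 T4 T5.
T1: 0→10, due 24, tardiness 0
T2: 10→25, due 26, tardiness 0
T3: 25→32, due 17, tardiness 15
T4: 32→44, due 28, tardiness 16
T5: 44→53, due 29, tardiness 24
Sum = 0+0+15+16+24 = 55.

55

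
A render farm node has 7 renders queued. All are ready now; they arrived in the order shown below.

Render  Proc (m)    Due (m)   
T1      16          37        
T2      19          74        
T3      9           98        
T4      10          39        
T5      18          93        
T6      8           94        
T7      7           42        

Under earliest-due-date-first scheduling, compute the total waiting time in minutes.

275

EDD (increasing due date): T1 T4 T7 T2 T5 T6 T3.
T1: waits 0, runs 0→16
T4: waits 16, runs 16→26
T7: waits 26, runs 26→33
T2: waits 33, runs 33→52
T5: waits 52, runs 52→70
T6: waits 70, runs 70→78
T3: waits 78, runs 78→87
Sum = 0+16+26+33+52+70+78 = 275.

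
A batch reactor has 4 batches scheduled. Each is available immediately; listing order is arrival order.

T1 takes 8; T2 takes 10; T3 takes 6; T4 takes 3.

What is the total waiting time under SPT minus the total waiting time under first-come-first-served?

SPT (increasing processing time): T4 T3 T1 T2.
T4: waits 0, runs 0→3
T3: waits 3, runs 3→9
T1: waits 9, runs 9→17
T2: waits 17, runs 17→27
Sum = 0+3+9+17 = 29.
FIFO (arrival order): T1 T2 T3 T4.
T1: waits 0, runs 0→8
T2: waits 8, runs 8→18
T3: waits 18, runs 18→24
T4: waits 24, runs 24→27
Sum = 0+8+18+24 = 50.
Difference = 29 − 50 = -21.

-21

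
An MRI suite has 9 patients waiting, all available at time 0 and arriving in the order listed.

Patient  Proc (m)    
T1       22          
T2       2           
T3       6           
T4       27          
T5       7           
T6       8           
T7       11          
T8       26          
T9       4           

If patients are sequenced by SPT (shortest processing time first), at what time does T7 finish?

SPT (increasing processing time): T2 T9 T3 T5 T6 T7 T1 T8 T4.
T2: 0→2
T9: 2→6
T3: 6→12
T5: 12→19
T6: 19→27
T7: 27→38

38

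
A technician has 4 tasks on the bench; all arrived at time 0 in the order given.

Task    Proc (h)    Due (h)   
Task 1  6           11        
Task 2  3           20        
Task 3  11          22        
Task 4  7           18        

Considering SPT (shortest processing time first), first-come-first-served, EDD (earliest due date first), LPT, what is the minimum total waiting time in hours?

SPT (increasing processing time): Task 2 Task 1 Task 4 Task 3.
Task 2: waits 0, runs 0→3
Task 1: waits 3, runs 3→9
Task 4: waits 9, runs 9→16
Task 3: waits 16, runs 16→27
Sum = 0+3+9+16 = 28.
FIFO (arrival order): Task 1 Task 2 Task 3 Task 4.
Task 1: waits 0, runs 0→6
Task 2: waits 6, runs 6→9
Task 3: waits 9, runs 9→20
Task 4: waits 20, runs 20→27
Sum = 0+6+9+20 = 35.
EDD (increasing due date): Task 1 Task 4 Task 2 Task 3.
Task 1: waits 0, runs 0→6
Task 4: waits 6, runs 6→13
Task 2: waits 13, runs 13→16
Task 3: waits 16, runs 16→27
Sum = 0+6+13+16 = 35.
LPT (decreasing processing time): Task 3 Task 4 Task 1 Task 2.
Task 3: waits 0, runs 0→11
Task 4: waits 11, runs 11→18
Task 1: waits 18, runs 18→24
Task 2: waits 24, runs 24→27
Sum = 0+11+18+24 = 53.
SPT 28, FIFO 35, EDD 35, LPT 53 → minimum 28.

28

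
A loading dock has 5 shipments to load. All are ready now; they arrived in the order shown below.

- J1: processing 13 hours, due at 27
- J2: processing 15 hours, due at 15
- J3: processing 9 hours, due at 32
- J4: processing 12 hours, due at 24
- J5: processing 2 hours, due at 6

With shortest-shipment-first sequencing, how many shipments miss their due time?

2

SPT (increasing processing time): J5 J3 J4 J1 J2.
J5: 0→2, due 6, tardiness 0
J3: 2→11, due 32, tardiness 0
J4: 11→23, due 24, tardiness 0
J1: 23→36, due 27, tardiness 9
J2: 36→51, due 15, tardiness 36
Late shipments: 2.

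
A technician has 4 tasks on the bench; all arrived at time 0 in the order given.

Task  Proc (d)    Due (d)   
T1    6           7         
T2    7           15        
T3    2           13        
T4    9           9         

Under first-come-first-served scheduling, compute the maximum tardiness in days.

15

FIFO (arrival order): T1 T2 T3 T4.
T1: 0→6, due 7, tardiness 0
T2: 6→13, due 15, tardiness 0
T3: 13→15, due 13, tardiness 2
T4: 15→24, due 9, tardiness 15
Maximum = 15.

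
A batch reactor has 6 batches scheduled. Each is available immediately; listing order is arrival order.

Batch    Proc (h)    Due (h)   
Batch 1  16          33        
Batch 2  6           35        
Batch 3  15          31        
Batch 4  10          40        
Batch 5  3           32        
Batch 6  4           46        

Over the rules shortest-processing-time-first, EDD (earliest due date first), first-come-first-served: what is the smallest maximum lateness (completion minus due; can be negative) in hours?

10

SPT (increasing processing time): Batch 5 Batch 6 Batch 2 Batch 4 Batch 3 Batch 1.
Batch 5: 0→3, due 32, lateness -29
Batch 6: 3→7, due 46, lateness -39
Batch 2: 7→13, due 35, lateness -22
Batch 4: 13→23, due 40, lateness -17
Batch 3: 23→38, due 31, lateness 7
Batch 1: 38→54, due 33, lateness 21
Maximum = 21.
EDD (increasing due date): Batch 3 Batch 5 Batch 1 Batch 2 Batch 4 Batch 6.
Batch 3: 0→15, due 31, lateness -16
Batch 5: 15→18, due 32, lateness -14
Batch 1: 18→34, due 33, lateness 1
Batch 2: 34→40, due 35, lateness 5
Batch 4: 40→50, due 40, lateness 10
Batch 6: 50→54, due 46, lateness 8
Maximum = 10.
FIFO (arrival order): Batch 1 Batch 2 Batch 3 Batch 4 Batch 5 Batch 6.
Batch 1: 0→16, due 33, lateness -17
Batch 2: 16→22, due 35, lateness -13
Batch 3: 22→37, due 31, lateness 6
Batch 4: 37→47, due 40, lateness 7
Batch 5: 47→50, due 32, lateness 18
Batch 6: 50→54, due 46, lateness 8
Maximum = 18.
SPT 21, EDD 10, FIFO 18 → minimum 10.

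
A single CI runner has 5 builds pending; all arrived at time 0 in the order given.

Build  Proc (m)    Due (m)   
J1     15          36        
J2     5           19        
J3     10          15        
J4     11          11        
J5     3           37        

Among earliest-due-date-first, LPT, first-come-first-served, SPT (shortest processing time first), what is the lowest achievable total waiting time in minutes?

EDD (increasing due date): J4 J3 J2 J1 J5.
J4: waits 0, runs 0→11
J3: waits 11, runs 11→21
J2: waits 21, runs 21→26
J1: waits 26, runs 26→41
J5: waits 41, runs 41→44
Sum = 0+11+21+26+41 = 99.
LPT (decreasing processing time): J1 J4 J3 J2 J5.
J1: waits 0, runs 0→15
J4: waits 15, runs 15→26
J3: waits 26, runs 26→36
J2: waits 36, runs 36→41
J5: waits 41, runs 41→44
Sum = 0+15+26+36+41 = 118.
FIFO (arrival order): J1 J2 J3 J4 J5.
J1: waits 0, runs 0→15
J2: waits 15, runs 15→20
J3: waits 20, runs 20→30
J4: waits 30, runs 30→41
J5: waits 41, runs 41→44
Sum = 0+15+20+30+41 = 106.
SPT (increasing processing time): J5 J2 J3 J4 J1.
J5: waits 0, runs 0→3
J2: waits 3, runs 3→8
J3: waits 8, runs 8→18
J4: waits 18, runs 18→29
J1: waits 29, runs 29→44
Sum = 0+3+8+18+29 = 58.
EDD 99, LPT 118, FIFO 106, SPT 58 → minimum 58.

58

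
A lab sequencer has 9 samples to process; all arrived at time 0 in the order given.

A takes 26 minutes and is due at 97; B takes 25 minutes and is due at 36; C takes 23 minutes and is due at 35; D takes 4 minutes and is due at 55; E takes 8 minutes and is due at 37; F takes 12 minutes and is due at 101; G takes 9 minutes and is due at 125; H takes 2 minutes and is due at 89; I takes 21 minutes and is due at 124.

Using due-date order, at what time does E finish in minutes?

56

EDD (increasing due date): C B E D H A F I G.
C: 0→23
B: 23→48
E: 48→56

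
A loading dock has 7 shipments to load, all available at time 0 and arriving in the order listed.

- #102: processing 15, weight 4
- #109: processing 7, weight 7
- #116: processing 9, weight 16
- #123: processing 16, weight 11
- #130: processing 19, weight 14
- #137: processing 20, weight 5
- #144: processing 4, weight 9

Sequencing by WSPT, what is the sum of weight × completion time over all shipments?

WSPT (decreasing weight/processing-time ratio): #144 #116 #109 #130 #123 #102 #137.
#144: finishes 4, weight 9, w·C = 36
#116: finishes 13, weight 16, w·C = 208
#109: finishes 20, weight 7, w·C = 140
#130: finishes 39, weight 14, w·C = 546
#123: finishes 55, weight 11, w·C = 605
#102: finishes 70, weight 4, w·C = 280
#137: finishes 90, weight 5, w·C = 450
Sum = 36+208+140+546+605+280+450 = 2265.

2265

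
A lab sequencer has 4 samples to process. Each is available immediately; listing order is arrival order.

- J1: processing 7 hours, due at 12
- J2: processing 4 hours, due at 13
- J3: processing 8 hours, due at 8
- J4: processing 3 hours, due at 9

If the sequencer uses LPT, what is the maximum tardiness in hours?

13

LPT (decreasing processing time): J3 J1 J2 J4.
J3: 0→8, due 8, tardiness 0
J1: 8→15, due 12, tardiness 3
J2: 15→19, due 13, tardiness 6
J4: 19→22, due 9, tardiness 13
Maximum = 13.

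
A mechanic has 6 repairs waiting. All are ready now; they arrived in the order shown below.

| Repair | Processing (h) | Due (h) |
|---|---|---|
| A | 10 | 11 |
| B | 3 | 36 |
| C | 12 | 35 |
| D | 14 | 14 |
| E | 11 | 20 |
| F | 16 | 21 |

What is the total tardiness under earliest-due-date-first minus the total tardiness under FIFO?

EDD (increasing due date): A D E F C B.
A: 0→10, due 11, tardiness 0
D: 10→24, due 14, tardiness 10
E: 24→35, due 20, tardiness 15
F: 35→51, due 21, tardiness 30
C: 51→63, due 35, tardiness 28
B: 63→66, due 36, tardiness 30
Sum = 0+10+15+30+28+30 = 113.
FIFO (arrival order): A B C D E F.
A: 0→10, due 11, tardiness 0
B: 10→13, due 36, tardiness 0
C: 13→25, due 35, tardiness 0
D: 25→39, due 14, tardiness 25
E: 39→50, due 20, tardiness 30
F: 50→66, due 21, tardiness 45
Sum = 0+0+0+25+30+45 = 100.
Difference = 113 − 100 = 13.

13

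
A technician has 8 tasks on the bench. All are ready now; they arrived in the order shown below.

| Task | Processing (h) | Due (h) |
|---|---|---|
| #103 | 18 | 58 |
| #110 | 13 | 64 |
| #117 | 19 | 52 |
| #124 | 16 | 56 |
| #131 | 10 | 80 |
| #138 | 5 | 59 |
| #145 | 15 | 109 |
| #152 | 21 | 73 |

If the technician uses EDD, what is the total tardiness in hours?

56

EDD (increasing due date): #117 #124 #103 #138 #110 #152 #131 #145.
#117: 0→19, due 52, tardiness 0
#124: 19→35, due 56, tardiness 0
#103: 35→53, due 58, tardiness 0
#138: 53→58, due 59, tardiness 0
#110: 58→71, due 64, tardiness 7
#152: 71→92, due 73, tardiness 19
#131: 92→102, due 80, tardiness 22
#145: 102→117, due 109, tardiness 8
Sum = 0+0+0+0+7+19+22+8 = 56.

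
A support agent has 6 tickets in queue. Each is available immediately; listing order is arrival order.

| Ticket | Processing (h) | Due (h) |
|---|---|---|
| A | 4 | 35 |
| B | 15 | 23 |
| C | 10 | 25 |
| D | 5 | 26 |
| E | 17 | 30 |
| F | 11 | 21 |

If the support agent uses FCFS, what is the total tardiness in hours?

74

FIFO (arrival order): A B C D E F.
A: 0→4, due 35, tardiness 0
B: 4→19, due 23, tardiness 0
C: 19→29, due 25, tardiness 4
D: 29→34, due 26, tardiness 8
E: 34→51, due 30, tardiness 21
F: 51→62, due 21, tardiness 41
Sum = 0+0+4+8+21+41 = 74.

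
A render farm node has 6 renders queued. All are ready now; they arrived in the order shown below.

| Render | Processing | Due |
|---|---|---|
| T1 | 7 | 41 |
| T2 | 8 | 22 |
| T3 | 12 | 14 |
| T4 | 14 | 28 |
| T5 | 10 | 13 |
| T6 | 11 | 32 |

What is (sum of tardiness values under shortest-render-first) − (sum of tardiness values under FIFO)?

-10

SPT (increasing processing time): T1 T2 T5 T6 T3 T4.
T1: 0→7, due 41, tardiness 0
T2: 7→15, due 22, tardiness 0
T5: 15→25, due 13, tardiness 12
T6: 25→36, due 32, tardiness 4
T3: 36→48, due 14, tardiness 34
T4: 48→62, due 28, tardiness 34
Sum = 0+0+12+4+34+34 = 84.
FIFO (arrival order): T1 T2 T3 T4 T5 T6.
T1: 0→7, due 41, tardiness 0
T2: 7→15, due 22, tardiness 0
T3: 15→27, due 14, tardiness 13
T4: 27→41, due 28, tardiness 13
T5: 41→51, due 13, tardiness 38
T6: 51→62, due 32, tardiness 30
Sum = 0+0+13+13+38+30 = 94.
Difference = 84 − 94 = -10.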